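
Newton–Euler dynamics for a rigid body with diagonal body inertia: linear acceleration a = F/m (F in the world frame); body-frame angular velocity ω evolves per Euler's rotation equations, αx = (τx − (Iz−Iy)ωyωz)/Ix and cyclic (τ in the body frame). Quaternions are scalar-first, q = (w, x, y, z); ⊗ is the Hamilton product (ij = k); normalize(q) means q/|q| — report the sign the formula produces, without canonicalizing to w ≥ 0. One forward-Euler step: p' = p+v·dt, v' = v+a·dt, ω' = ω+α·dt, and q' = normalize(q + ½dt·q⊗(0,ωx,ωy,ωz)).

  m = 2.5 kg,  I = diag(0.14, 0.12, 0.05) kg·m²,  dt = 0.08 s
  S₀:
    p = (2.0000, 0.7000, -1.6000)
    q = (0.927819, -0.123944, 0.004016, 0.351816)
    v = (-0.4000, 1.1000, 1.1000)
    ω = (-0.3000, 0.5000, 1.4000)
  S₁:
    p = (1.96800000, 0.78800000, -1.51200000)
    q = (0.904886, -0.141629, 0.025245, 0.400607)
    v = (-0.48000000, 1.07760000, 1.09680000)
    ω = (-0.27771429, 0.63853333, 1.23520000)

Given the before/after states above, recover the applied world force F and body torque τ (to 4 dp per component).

F = (-2.5000, -0.7000, -0.1000)
τ = (-0.0100, 0.1700, -0.1000)

rate change Δω = (0.02228571, 0.13853333, -0.16480000)
precession coupling = (-0.0490, -0.0378, 0.0030)
applied torque τ = (-0.0100, 0.1700, -0.1000)
velocity change Δv = (-0.08000000, -0.02240000, -0.00320000)
m·(v₁−v₀)/dt = (-2.5000, -0.7000, -0.1000)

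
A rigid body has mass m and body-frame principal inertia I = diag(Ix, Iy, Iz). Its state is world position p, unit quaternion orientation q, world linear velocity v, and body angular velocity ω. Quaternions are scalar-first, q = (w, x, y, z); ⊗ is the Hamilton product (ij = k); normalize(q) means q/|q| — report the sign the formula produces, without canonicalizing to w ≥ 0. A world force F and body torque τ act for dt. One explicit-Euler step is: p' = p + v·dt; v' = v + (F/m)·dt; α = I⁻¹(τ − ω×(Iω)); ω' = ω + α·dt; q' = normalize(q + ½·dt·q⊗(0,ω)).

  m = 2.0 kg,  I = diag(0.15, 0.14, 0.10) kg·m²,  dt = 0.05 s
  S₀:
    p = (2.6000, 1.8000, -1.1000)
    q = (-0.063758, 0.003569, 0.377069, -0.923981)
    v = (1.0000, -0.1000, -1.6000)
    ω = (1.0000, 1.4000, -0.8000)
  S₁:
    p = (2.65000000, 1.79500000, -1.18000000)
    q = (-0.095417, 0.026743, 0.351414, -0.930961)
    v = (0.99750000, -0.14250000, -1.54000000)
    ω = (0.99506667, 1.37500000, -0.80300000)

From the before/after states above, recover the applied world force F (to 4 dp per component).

F = (-0.1000, -1.7000, 2.4000)

Δv = v₁−v₀ = (-0.00250000, -0.04250000, 0.06000000)
applied force F = (-0.1000, -1.7000, 2.4000)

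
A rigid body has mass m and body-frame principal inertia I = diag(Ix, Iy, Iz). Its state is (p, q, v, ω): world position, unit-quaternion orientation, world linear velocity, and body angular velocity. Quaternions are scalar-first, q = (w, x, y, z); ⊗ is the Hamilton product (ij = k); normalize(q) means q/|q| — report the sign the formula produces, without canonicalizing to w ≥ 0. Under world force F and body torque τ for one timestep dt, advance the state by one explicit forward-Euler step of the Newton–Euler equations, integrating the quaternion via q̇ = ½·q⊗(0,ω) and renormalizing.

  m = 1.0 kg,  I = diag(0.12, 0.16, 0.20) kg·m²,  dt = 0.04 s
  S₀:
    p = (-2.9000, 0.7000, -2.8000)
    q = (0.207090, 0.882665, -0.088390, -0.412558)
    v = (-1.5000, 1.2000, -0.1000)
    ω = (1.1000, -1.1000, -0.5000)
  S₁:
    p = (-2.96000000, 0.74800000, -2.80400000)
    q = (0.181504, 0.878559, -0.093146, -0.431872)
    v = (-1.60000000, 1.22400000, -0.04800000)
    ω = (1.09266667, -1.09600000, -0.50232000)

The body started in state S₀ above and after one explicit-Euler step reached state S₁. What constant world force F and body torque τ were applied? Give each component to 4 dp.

F = (-2.5000, 0.6000, 1.3000)
τ = (0.0000, 0.0600, -0.0600)

Δω = ω₁−ω₀ = (-0.00733333, 0.00400000, -0.00232000)
precession coupling = (0.0220, 0.0440, -0.0484)
I·α + gyro = (0.0000, 0.0600, -0.0600)
velocity change Δv = (-0.10000000, 0.02400000, 0.05200000)
m·(v₁−v₀)/dt = (-2.5000, 0.6000, 1.3000)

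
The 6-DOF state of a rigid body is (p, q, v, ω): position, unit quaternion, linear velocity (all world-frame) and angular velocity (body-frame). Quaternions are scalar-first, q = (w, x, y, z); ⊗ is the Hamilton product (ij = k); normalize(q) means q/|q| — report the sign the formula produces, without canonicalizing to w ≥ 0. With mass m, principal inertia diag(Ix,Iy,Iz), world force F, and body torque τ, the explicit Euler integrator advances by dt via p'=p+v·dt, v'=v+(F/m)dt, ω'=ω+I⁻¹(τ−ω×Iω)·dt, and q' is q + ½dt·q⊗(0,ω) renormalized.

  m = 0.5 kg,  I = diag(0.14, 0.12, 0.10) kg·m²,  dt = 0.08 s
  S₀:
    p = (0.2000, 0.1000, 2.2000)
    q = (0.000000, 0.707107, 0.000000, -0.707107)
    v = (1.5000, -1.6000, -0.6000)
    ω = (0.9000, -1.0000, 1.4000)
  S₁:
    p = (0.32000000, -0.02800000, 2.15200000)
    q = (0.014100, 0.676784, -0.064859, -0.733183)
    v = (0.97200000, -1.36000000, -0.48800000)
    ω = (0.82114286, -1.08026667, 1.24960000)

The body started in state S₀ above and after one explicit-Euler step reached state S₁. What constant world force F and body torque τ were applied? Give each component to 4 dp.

F = (-3.3000, 1.5000, 0.7000)
τ = (-0.1100, -0.0700, -0.1700)

rate change Δω = (-0.07885714, -0.08026667, -0.15040000)
ω₀×(Iω₀) = (0.0280, 0.0504, 0.0180)
τ = I·(Δω/dt) + ω₀×(Iω₀) = (-0.1100, -0.0700, -0.1700)
Δv = v₁−v₀ = (-0.52800000, 0.24000000, 0.11200000)
m·(v₁−v₀)/dt = (-3.3000, 1.5000, 0.7000)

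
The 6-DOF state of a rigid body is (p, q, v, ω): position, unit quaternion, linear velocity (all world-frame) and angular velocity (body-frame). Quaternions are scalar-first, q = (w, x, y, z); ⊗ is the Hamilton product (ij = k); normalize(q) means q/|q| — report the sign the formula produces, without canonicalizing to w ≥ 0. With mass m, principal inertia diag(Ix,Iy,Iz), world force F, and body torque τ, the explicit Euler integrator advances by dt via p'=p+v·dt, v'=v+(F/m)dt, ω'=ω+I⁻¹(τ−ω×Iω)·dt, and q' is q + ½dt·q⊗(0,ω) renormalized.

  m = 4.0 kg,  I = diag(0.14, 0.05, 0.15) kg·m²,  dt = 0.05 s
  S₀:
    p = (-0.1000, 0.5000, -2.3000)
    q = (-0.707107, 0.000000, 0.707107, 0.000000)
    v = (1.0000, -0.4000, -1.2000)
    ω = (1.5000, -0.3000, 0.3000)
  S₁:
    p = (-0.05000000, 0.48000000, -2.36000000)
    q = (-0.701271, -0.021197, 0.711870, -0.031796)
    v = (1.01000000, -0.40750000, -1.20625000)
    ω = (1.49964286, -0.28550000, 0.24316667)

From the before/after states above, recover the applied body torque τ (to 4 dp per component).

ω₁ − ω₀ = (-0.00035714, 0.01450000, -0.05683333)
gyro term ω₀×Iω₀ = (-0.0090, -0.0045, 0.0405)
τ = I·(Δω/dt) + ω₀×(Iω₀) = (-0.0100, 0.0100, -0.1300)

τ = (-0.0100, 0.0100, -0.1300)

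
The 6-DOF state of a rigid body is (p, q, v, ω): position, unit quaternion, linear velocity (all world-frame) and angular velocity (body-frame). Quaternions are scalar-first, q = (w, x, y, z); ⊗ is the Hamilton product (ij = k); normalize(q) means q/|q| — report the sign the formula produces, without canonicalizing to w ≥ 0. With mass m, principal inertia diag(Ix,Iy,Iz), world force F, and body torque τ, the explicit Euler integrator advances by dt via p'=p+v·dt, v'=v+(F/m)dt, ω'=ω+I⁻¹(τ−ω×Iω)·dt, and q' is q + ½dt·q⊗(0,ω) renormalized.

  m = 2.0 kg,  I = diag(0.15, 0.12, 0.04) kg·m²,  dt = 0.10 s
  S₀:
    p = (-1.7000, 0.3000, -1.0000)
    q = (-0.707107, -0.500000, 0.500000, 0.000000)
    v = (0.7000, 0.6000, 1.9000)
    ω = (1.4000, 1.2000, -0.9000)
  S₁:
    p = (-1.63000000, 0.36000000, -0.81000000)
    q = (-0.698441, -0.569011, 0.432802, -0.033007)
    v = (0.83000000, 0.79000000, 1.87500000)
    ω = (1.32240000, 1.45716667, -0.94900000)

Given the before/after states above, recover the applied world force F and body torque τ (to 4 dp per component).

F = (2.6000, 3.8000, -0.5000)
τ = (-0.0300, 0.1700, -0.0700)

velocity change Δv = (0.13000000, 0.19000000, -0.02500000)
applied force F = (2.6000, 3.8000, -0.5000)
ω₁ − ω₀ = (-0.07760000, 0.25716667, -0.04900000)
gyro term ω₀×Iω₀ = (0.0864, -0.1386, -0.0504)
τ = I·(Δω/dt) + ω₀×(Iω₀) = (-0.0300, 0.1700, -0.0700)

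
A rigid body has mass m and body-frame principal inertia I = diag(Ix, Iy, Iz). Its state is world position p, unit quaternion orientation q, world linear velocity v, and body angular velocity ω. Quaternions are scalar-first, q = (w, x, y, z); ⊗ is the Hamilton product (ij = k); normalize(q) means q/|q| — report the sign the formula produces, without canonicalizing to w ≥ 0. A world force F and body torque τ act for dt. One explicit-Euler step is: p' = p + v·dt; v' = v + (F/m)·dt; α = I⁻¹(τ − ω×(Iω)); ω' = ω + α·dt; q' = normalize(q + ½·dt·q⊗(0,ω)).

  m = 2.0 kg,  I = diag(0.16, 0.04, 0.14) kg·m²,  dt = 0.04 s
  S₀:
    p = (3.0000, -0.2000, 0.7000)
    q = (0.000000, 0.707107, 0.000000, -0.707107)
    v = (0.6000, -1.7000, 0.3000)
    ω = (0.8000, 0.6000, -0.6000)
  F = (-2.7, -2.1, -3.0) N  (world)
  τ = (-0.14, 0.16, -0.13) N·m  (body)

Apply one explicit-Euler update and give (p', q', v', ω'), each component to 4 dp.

p' = p + v·dt = (3.0240, -0.2680, 0.7120)
v' = v + a·dt = (0.5460, -1.7420, 0.2400)
ω×(Iω) gyroscopic = (-0.0360, -0.0096, -0.0576)
(τ − ω×Iω)/I = (-0.6500, 4.2400, -0.5171)
ω + α·dt = (0.7740, 0.7696, -0.6207)
Hamilton product q⊗(0,ω) = (-0.9899498, 0.4242642, -0.1414214, 0.4242642)
updated quaternion q' = (-0.0198, 0.7154, -0.0028, -0.6984)

p' = (3.0240, -0.2680, 0.7120)
q' = (-0.0198, 0.7154, -0.0028, -0.6984)
v' = (0.5460, -1.7420, 0.2400)
ω' = (0.7740, 0.7696, -0.6207)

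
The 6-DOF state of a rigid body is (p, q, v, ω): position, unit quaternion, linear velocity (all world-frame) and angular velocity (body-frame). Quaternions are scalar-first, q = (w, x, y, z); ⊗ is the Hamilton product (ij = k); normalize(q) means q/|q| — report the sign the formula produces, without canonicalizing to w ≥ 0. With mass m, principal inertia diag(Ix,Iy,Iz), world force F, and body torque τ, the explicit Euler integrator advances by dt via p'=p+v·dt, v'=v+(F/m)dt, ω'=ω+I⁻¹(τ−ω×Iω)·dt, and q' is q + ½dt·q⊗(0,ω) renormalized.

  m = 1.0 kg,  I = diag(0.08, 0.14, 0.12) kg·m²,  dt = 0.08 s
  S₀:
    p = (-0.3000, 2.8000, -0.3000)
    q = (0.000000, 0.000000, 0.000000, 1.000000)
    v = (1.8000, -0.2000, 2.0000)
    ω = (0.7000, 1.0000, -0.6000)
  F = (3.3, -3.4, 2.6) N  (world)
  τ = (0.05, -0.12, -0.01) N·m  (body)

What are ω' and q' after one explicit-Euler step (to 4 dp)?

precession coupling ω×(Iω) = (0.0120, 0.0168, 0.0420)
(τ − ω×Iω)/I = (0.4750, -0.9771, -0.4333)
new body rate ω' = (0.7380, 0.9218, -0.6347)
Hamilton product q⊗(0,ω) = (0.6000000, -1.0000000, 0.7000000, 0.0000000)
q' = normalize(q + ½dt·q⊗(0,ω)) = (0.0240, -0.0399, 0.0280, 0.9985)

ω' = (0.7380, 0.9218, -0.6347)
q' = (0.0240, -0.0399, 0.0280, 0.9985)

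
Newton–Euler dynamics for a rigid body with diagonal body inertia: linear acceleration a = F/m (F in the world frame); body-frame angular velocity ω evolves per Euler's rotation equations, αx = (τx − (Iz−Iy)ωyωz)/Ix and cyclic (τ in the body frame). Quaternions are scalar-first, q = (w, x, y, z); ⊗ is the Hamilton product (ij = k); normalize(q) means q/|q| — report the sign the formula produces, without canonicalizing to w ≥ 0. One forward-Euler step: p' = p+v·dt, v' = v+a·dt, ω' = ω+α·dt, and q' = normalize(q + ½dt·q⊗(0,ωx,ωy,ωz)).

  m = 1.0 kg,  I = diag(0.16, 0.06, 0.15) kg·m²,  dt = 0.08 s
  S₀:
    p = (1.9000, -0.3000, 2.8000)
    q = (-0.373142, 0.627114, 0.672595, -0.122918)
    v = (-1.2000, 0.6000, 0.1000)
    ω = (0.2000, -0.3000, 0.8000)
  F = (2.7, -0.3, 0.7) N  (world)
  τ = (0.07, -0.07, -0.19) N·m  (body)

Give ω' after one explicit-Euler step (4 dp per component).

gyro term ω×Iω = (-0.0216, 0.0016, 0.0060)
angular accel α = (0.5725, -1.1933, -1.3067)
ω' = ω + α·dt = (0.2458, -0.3955, 0.6955)

ω' = (0.2458, -0.3955, 0.6955)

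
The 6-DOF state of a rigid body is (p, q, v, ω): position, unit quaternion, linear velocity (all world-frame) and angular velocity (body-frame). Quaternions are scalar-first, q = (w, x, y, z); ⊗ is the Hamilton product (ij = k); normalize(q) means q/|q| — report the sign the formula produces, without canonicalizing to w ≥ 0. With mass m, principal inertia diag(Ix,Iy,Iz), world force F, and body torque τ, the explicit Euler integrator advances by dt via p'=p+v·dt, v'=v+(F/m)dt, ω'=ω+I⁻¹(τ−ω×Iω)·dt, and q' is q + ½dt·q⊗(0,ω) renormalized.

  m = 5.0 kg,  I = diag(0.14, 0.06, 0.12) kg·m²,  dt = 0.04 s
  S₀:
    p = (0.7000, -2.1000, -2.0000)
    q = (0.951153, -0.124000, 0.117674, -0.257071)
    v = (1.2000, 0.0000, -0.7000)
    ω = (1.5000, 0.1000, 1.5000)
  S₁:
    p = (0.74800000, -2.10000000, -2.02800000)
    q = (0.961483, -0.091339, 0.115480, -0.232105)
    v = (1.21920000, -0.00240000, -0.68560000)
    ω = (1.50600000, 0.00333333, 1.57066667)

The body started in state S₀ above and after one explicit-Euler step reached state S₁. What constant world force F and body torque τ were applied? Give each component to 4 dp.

ω₁ − ω₀ = (0.00600000, -0.09666667, 0.07066667)
precession coupling = (0.0090, 0.0450, -0.0120)
I·α + gyro = (0.0300, -0.1000, 0.2000)
velocity change Δv = (0.01920000, -0.00240000, 0.01440000)
m·(v₁−v₀)/dt = (2.4000, -0.3000, 1.8000)

F = (2.4000, -0.3000, 1.8000)
τ = (0.0300, -0.1000, 0.2000)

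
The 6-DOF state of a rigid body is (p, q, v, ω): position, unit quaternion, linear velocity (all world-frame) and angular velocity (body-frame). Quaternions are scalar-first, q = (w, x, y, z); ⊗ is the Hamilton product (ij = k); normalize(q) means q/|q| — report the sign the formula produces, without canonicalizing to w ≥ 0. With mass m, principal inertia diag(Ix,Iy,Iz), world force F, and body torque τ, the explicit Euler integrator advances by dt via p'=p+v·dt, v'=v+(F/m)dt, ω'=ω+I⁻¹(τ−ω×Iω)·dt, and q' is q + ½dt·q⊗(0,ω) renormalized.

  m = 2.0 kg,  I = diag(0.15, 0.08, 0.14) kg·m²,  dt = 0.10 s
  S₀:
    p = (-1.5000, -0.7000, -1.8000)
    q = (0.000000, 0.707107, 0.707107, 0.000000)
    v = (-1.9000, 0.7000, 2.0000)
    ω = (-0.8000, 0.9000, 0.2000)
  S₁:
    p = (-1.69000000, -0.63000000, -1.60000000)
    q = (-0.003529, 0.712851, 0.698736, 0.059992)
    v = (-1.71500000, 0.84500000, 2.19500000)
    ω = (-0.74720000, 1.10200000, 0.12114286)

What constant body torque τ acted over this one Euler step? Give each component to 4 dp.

ω₁ − ω₀ = (0.05280000, 0.20200000, -0.07885714)
I·α + gyro = (0.0900, 0.1600, -0.0600)

τ = (0.0900, 0.1600, -0.0600)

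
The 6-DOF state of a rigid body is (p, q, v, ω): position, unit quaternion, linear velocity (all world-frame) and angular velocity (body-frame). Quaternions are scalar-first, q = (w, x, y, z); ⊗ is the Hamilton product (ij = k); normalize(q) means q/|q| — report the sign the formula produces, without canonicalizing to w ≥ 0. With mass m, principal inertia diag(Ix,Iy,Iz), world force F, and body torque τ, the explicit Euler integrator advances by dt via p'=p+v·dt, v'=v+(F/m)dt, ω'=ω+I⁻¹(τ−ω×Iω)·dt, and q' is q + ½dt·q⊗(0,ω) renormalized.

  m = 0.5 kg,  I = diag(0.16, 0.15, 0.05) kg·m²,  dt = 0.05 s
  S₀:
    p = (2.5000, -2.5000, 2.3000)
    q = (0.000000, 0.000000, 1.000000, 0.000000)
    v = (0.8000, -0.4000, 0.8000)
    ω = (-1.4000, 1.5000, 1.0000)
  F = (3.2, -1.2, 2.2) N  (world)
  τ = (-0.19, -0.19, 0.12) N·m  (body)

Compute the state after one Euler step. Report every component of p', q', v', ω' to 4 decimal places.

p' = (2.5400, -2.5200, 2.3400)
q' = (-0.0374, 0.0250, 0.9984, 0.0349)
v' = (1.1200, -0.5200, 1.0200)
ω' = (-1.4125, 1.4880, 1.0990)

p + v·dt = (2.5400, -2.5200, 2.3400)
v' = v + a·dt = (1.1200, -0.5200, 1.0200)
precession coupling ω×(Iω) = (-0.1500, -0.1540, 0.0210)
α = I⁻¹(τ − ω×Iω) = (-0.2500, -0.2400, 1.9800)
ω + α·dt = (-1.4125, 1.4880, 1.0990)
q⊗(0,ω) = (-1.5000000, 1.0000000, 0.0000000, 1.4000000)
updated quaternion q' = (-0.0374, 0.0250, 0.9984, 0.0349)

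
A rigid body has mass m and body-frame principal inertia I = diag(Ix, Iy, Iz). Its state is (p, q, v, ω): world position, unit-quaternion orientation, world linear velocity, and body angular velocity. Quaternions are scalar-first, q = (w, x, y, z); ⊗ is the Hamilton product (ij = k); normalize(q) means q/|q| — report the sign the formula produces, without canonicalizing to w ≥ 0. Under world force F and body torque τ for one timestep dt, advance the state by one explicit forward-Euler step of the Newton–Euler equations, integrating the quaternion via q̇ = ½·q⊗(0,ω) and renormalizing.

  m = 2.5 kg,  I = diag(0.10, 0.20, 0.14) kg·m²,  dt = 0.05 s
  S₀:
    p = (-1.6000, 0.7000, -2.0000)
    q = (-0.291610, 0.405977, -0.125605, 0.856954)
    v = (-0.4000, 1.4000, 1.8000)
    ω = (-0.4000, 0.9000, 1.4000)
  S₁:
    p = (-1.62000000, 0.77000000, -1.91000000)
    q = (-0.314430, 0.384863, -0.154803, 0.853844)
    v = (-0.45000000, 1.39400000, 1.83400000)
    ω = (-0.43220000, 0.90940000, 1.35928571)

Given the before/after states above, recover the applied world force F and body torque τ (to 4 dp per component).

F = (-2.5000, -0.3000, 1.7000)
τ = (-0.1400, 0.0600, -0.1500)

ω₁ − ω₀ = (-0.03220000, 0.00940000, -0.04071429)
applied torque τ = (-0.1400, 0.0600, -0.1500)
v₁ − v₀ = (-0.05000000, -0.00600000, 0.03400000)
F = m·Δv/dt = (-2.5000, -0.3000, 1.7000)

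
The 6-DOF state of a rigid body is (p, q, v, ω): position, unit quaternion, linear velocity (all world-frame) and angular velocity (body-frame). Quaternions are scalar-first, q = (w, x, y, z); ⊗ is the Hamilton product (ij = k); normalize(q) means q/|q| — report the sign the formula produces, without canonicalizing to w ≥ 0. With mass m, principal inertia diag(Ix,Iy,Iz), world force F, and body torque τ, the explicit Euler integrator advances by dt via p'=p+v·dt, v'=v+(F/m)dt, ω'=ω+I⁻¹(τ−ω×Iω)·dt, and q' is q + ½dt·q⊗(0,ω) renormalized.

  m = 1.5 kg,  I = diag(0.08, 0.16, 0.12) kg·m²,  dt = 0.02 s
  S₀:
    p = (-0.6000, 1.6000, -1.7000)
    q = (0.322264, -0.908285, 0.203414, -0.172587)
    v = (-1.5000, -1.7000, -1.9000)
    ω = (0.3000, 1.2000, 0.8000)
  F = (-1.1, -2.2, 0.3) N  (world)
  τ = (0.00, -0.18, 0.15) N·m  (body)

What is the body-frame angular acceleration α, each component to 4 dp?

α = (0.4800, -1.0650, 1.0100)

gyro term ω×Iω = (-0.0384, -0.0096, 0.0288)
α = I⁻¹(τ − ω×Iω) = (0.4800, -1.0650, 1.0100)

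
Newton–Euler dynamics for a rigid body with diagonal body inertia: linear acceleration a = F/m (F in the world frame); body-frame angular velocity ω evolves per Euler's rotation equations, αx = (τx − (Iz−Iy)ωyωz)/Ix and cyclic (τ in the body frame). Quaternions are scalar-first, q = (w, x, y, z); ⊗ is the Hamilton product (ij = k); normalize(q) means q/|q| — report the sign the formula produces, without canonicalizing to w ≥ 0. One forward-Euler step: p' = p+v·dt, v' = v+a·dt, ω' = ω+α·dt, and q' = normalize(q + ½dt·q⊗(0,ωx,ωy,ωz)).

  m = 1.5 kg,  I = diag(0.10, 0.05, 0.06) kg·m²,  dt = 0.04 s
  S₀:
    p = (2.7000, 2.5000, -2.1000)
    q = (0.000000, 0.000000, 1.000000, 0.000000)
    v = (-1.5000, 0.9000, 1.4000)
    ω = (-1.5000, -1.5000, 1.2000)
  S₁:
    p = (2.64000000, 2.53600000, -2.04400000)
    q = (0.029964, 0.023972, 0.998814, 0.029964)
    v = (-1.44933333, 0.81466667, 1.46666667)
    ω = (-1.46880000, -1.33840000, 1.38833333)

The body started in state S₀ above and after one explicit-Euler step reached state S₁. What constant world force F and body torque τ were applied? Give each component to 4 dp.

Δv = v₁−v₀ = (0.05066667, -0.08533333, 0.06666667)
applied force F = (1.9000, -3.2000, 2.5000)
ω₁ − ω₀ = (0.03120000, 0.16160000, 0.18833333)
precession coupling = (-0.0180, -0.0720, -0.1125)
τ = I·(Δω/dt) + ω₀×(Iω₀) = (0.0600, 0.1300, 0.1700)

F = (1.9000, -3.2000, 2.5000)
τ = (0.0600, 0.1300, 0.1700)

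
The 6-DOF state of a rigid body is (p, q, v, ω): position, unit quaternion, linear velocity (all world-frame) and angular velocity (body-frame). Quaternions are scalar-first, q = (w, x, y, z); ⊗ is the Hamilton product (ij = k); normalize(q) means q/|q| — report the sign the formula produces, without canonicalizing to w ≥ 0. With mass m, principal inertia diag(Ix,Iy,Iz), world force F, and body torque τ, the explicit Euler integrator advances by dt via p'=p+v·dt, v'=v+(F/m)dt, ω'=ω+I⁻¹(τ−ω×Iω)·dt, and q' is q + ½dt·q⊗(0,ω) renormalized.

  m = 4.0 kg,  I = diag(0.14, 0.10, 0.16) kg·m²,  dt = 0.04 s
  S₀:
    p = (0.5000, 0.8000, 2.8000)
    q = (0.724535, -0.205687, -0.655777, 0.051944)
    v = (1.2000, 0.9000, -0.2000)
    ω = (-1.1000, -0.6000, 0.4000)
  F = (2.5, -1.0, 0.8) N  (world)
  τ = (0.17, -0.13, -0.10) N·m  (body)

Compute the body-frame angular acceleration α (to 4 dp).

ω×(Iω) gyroscopic = (-0.0144, 0.0088, -0.0264)
angular accel α = (1.3171, -1.3880, -0.4600)

α = (1.3171, -1.3880, -0.4600)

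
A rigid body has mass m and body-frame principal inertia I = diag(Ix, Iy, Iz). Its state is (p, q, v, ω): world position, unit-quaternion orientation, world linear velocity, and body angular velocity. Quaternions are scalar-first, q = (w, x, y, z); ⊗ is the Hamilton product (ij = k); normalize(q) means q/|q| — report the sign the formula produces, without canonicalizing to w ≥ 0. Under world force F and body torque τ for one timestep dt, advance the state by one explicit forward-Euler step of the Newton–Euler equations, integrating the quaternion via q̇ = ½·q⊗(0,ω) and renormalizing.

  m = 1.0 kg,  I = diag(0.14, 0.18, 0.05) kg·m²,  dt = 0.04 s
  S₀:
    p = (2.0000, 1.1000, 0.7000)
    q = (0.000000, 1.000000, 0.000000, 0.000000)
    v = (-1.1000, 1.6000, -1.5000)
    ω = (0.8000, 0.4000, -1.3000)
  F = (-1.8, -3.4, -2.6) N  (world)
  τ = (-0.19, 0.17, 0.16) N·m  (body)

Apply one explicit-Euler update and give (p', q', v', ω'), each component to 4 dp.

precession coupling ω×(Iω) = (0.0676, -0.0936, 0.0128)
α = I⁻¹(τ − ω×Iω) = (-1.8400, 1.4644, 2.9440)
ω + α·dt = (0.7264, 0.4586, -1.1822)
2q̇ = q⊗(0,ω) = (-0.8000000, 0.0000000, 1.3000000, 0.4000000)
updated quaternion q' = (-0.0160, 0.9995, 0.0260, 0.0080)
a = F/m = (-1.8000, -3.4000, -2.6000)
p + v·dt = (1.9560, 1.1640, 0.6400)
v + (F/m)dt = (-1.1720, 1.4640, -1.6040)

p' = (1.9560, 1.1640, 0.6400)
q' = (-0.0160, 0.9995, 0.0260, 0.0080)
v' = (-1.1720, 1.4640, -1.6040)
ω' = (0.7264, 0.4586, -1.1822)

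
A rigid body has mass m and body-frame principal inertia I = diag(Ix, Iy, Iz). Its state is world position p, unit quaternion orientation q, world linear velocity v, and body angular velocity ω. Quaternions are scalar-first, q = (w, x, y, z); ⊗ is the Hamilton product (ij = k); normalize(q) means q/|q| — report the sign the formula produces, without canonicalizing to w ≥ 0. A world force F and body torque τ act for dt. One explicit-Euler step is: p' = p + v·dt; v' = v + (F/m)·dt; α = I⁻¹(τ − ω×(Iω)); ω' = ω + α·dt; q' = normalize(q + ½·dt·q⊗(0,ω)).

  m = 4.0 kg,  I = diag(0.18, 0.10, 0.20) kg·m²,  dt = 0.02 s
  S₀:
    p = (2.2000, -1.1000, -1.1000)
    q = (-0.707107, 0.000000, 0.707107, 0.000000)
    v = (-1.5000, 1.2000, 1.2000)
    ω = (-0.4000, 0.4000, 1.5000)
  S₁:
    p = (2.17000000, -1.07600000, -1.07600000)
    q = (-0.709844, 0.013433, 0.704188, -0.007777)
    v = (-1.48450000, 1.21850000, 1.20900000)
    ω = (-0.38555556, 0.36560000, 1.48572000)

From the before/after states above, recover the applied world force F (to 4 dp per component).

F = (3.1000, 3.7000, 1.8000)

v₁ − v₀ = (0.01550000, 0.01850000, 0.00900000)
applied force F = (3.1000, 3.7000, 1.8000)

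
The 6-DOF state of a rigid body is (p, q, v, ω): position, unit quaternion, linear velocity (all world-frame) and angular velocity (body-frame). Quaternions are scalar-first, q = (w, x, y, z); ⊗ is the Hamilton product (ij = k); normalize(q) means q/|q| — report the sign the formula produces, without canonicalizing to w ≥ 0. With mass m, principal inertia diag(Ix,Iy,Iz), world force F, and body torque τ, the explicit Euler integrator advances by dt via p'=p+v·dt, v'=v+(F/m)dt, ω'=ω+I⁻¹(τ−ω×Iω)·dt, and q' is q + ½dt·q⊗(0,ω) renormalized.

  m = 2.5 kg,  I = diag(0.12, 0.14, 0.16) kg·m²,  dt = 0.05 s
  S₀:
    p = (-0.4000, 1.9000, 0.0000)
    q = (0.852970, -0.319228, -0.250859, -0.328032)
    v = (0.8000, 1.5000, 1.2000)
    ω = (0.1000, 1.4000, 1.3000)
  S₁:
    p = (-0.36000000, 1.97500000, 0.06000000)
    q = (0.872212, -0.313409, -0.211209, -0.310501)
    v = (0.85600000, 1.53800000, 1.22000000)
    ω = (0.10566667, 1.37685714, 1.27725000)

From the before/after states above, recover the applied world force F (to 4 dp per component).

velocity change Δv = (0.05600000, 0.03800000, 0.02000000)
m·(v₁−v₀)/dt = (2.8000, 1.9000, 1.0000)

F = (2.8000, 1.9000, 1.0000)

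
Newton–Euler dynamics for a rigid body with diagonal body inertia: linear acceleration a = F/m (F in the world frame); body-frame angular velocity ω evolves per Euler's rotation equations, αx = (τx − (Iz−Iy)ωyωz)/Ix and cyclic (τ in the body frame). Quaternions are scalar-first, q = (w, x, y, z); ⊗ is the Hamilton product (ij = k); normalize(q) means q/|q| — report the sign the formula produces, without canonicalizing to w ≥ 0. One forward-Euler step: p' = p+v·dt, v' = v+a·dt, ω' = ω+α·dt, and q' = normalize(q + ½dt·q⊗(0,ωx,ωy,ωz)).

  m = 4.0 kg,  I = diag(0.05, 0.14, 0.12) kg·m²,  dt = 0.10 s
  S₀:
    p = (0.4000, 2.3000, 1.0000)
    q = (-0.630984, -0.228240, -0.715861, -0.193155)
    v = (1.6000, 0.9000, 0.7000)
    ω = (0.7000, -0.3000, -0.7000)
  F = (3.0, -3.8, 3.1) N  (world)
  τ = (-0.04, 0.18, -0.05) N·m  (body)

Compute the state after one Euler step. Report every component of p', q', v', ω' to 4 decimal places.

p' = (0.5600, 2.3900, 1.0700)
q' = (-0.6396, -0.2279, -0.7202, -0.1424)
v' = (1.6750, 0.8050, 0.7775)
ω' = (0.6284, -0.1959, -0.7259)

p + v·dt = (0.5600, 2.3900, 1.0700)
v' = v + a·dt = (1.6750, 0.8050, 0.7775)
α = I⁻¹(τ − ω×Iω) = (-0.7160, 1.0407, -0.2592)
new body rate ω' = (0.6284, -0.1959, -0.7259)
q⊗(0,ω) = (-0.1901988, 0.0014674, -0.1056813, 1.0112635)
q + ½dt·q⊗(0,ω), renormalized = (-0.6396, -0.2279, -0.7202, -0.1424)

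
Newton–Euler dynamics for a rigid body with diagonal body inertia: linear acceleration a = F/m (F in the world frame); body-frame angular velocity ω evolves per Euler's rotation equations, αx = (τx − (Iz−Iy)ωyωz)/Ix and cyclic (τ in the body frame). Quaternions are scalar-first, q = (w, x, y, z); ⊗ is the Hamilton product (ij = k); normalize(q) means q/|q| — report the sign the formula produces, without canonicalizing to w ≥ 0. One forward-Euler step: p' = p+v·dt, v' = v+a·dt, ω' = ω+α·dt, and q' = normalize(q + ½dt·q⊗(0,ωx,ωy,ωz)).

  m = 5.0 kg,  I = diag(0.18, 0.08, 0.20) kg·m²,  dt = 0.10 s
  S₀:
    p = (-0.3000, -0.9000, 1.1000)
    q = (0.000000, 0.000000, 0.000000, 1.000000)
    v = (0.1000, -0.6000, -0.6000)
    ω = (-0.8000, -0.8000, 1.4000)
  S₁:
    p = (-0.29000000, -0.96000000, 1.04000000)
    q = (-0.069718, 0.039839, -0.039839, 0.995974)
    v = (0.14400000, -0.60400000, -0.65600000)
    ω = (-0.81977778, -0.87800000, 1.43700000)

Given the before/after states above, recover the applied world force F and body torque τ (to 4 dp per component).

rate change Δω = (-0.01977778, -0.07800000, 0.03700000)
I·α + gyro = (-0.1700, -0.0400, 0.0100)
Δv = v₁−v₀ = (0.04400000, -0.00400000, -0.05600000)
applied force F = (2.2000, -0.2000, -2.8000)

F = (2.2000, -0.2000, -2.8000)
τ = (-0.1700, -0.0400, 0.0100)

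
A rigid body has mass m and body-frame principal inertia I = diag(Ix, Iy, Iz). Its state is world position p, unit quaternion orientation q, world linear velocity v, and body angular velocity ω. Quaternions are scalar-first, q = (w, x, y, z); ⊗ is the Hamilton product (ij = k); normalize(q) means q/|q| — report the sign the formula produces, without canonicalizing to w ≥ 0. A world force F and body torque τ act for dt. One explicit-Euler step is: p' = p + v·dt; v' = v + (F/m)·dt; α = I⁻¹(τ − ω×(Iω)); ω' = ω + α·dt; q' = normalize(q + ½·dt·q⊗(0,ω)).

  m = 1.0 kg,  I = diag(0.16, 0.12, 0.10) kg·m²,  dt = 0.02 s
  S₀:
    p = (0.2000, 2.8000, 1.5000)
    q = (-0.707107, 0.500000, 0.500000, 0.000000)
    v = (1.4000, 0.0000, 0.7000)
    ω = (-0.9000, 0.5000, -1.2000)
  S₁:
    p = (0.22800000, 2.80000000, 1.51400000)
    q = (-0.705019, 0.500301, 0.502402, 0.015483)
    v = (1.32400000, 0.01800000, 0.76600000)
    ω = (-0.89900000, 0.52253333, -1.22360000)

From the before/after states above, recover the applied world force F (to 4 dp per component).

F = (-3.8000, 0.9000, 3.3000)

v₁ − v₀ = (-0.07600000, 0.01800000, 0.06600000)
applied force F = (-3.8000, 0.9000, 3.3000)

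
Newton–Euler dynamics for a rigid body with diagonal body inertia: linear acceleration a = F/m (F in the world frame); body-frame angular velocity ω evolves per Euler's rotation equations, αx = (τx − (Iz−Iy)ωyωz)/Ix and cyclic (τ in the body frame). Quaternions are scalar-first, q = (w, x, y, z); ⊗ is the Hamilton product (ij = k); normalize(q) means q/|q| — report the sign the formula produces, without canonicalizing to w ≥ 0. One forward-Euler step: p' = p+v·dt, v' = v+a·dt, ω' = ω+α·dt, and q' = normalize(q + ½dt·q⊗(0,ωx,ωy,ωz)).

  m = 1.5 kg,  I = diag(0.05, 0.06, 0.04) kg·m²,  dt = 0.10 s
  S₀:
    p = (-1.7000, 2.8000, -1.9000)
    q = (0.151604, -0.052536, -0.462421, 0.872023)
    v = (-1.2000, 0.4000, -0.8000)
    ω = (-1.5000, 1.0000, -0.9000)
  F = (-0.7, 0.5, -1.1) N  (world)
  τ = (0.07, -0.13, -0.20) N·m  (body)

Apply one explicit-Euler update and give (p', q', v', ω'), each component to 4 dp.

(τ − ω×Iω)/I = (1.0400, -2.3917, -4.6250)
ω' = ω + α·dt = (-1.3960, 0.7608, -1.3625)
2q̇ = q⊗(0,ω) = (1.1684377, -0.6832501, -1.2037129, -0.8826111)
updated quaternion q' = (0.2090, -0.0863, -0.5200, 0.8237)
a = F/m = (-0.4667, 0.3333, -0.7333)
new position p' = (-1.8200, 2.8400, -1.9800)
v' = v + a·dt = (-1.2467, 0.4333, -0.8733)

p' = (-1.8200, 2.8400, -1.9800)
q' = (0.2090, -0.0863, -0.5200, 0.8237)
v' = (-1.2467, 0.4333, -0.8733)
ω' = (-1.3960, 0.7608, -1.3625)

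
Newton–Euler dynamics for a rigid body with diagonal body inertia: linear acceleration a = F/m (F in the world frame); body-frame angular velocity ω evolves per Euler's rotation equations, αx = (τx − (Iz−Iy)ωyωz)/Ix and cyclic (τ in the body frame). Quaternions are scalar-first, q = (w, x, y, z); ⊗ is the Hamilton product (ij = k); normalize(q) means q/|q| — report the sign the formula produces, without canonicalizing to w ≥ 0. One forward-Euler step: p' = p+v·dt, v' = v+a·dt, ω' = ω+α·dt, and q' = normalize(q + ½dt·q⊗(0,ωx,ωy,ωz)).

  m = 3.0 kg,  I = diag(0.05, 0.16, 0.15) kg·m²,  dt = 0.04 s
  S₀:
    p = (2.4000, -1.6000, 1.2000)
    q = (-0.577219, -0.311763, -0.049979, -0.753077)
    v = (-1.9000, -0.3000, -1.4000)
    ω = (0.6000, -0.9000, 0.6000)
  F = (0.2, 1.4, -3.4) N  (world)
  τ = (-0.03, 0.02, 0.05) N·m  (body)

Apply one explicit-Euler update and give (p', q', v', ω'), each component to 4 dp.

p' = (2.3240, -1.6120, 1.1440)
q' = (-0.5652, -0.3327, -0.0449, -0.7536)
v' = (-1.8973, -0.2813, -1.4453)
ω' = (0.5717, -0.8860, 0.6292)

a = (0.0667, 0.4667, -1.1333)
new position p' = (2.3240, -1.6120, 1.1440)
v + (F/m)dt = (-1.8973, -0.2813, -1.4453)
precession coupling ω×(Iω) = (0.0054, -0.0360, -0.0594)
α = I⁻¹(τ − ω×Iω) = (-0.7080, 0.3500, 0.7293)
new body rate ω' = (0.5717, -0.8860, 0.6292)
Hamilton product q⊗(0,ω) = (0.5939229, -1.0540881, 0.2547087, -0.0357573)
q + ½dt·q⊗(0,ω), renormalized = (-0.5652, -0.3327, -0.0449, -0.7536)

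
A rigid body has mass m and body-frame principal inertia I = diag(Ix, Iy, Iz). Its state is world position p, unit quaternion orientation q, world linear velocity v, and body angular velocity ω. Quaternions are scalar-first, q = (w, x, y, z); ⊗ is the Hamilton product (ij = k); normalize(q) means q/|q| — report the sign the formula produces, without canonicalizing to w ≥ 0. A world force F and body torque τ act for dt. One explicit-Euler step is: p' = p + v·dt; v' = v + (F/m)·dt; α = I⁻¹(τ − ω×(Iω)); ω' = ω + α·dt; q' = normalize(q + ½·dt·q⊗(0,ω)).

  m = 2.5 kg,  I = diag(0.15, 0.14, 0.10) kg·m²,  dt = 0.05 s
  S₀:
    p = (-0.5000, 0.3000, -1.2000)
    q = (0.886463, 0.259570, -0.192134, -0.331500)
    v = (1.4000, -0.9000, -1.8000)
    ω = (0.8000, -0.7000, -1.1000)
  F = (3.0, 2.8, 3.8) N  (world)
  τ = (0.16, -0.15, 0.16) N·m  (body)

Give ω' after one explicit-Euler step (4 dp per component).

ω' = (0.8636, -0.7379, -1.0228)

precession coupling ω×(Iω) = (-0.0308, -0.0440, 0.0056)
(τ − ω×Iω)/I = (1.2720, -0.7571, 1.5440)
ω' = ω + α·dt = (0.8636, -0.7379, -1.0228)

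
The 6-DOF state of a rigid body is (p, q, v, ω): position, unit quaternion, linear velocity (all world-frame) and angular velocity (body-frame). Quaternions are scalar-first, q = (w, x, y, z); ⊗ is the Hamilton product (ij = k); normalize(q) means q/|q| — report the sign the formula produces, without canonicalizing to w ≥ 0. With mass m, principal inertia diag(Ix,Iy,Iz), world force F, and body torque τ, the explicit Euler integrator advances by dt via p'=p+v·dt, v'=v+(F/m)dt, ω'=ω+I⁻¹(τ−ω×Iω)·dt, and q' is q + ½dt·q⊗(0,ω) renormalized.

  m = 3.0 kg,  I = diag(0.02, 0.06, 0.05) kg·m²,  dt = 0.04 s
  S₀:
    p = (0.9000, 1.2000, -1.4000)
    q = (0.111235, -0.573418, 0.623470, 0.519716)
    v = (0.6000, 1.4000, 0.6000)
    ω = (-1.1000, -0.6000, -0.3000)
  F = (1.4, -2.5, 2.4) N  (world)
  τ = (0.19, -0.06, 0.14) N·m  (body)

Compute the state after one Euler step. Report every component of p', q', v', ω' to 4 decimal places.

p' = (0.9240, 1.2560, -1.3760)
q' = (0.1092, -0.5732, 0.6071, 0.5395)
v' = (0.6187, 1.3667, 0.6320)
ω' = (-0.7164, -0.6334, -0.2091)

new position p' = (0.9240, 1.2560, -1.3760)
v + (F/m)dt = (0.6187, 1.3667, 0.6320)
α = I⁻¹(τ − ω×Iω) = (9.5900, -0.8350, 2.2720)
ω + α·dt = (-0.7164, -0.6334, -0.2091)
Hamilton product q⊗(0,ω) = (-0.1007630, 0.0024301, -0.8104540, 0.9964973)
q' = normalize(q + ½dt·q⊗(0,ω)) = (0.1092, -0.5732, 0.6071, 0.5395)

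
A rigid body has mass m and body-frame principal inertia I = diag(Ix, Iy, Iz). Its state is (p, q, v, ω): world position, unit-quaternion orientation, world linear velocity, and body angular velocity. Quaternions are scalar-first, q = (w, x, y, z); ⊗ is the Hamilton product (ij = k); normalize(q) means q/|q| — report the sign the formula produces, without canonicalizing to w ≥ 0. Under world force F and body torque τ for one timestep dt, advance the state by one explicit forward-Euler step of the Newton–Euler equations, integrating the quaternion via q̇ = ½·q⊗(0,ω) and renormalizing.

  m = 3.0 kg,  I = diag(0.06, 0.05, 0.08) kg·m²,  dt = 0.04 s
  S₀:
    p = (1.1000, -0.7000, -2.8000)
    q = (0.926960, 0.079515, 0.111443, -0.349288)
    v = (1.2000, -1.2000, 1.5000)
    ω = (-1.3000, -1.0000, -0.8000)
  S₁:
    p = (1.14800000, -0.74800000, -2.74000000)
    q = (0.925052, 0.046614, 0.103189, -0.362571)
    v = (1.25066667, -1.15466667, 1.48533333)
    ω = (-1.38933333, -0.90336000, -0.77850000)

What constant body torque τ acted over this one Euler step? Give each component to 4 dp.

rate change Δω = (-0.08933333, 0.09664000, 0.02150000)
I·α + gyro = (-0.1100, 0.1000, 0.0300)

τ = (-0.1100, 0.1000, 0.0300)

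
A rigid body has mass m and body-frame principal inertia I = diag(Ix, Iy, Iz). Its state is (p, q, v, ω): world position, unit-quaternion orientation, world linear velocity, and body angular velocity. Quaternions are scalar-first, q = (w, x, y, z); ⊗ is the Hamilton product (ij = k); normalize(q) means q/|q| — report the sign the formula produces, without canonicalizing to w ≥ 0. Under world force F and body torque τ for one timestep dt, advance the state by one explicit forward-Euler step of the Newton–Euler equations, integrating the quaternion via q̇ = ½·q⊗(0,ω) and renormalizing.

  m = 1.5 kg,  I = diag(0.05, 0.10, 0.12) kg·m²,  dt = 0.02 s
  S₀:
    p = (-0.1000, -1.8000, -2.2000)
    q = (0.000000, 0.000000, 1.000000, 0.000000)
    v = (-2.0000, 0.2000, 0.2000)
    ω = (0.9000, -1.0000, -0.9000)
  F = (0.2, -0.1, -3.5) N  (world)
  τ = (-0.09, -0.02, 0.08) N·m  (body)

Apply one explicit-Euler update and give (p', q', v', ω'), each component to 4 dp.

p' = (-0.1400, -1.7960, -2.1960)
q' = (0.0100, -0.0090, 0.9999, -0.0090)
v' = (-1.9973, 0.1987, 0.1533)
ω' = (0.8568, -1.0153, -0.8792)

gyro term ω×Iω = (0.0180, 0.0567, -0.0450)
α = I⁻¹(τ − ω×Iω) = (-2.1600, -0.7670, 1.0417)
new body rate ω' = (0.8568, -1.0153, -0.8792)
Hamilton product q⊗(0,ω) = (1.0000000, -0.9000000, 0.0000000, -0.9000000)
q' = normalize(q + ½dt·q⊗(0,ω)) = (0.0100, -0.0090, 0.9999, -0.0090)
p' = p + v·dt = (-0.1400, -1.7960, -2.1960)
v + (F/m)dt = (-1.9973, 0.1987, 0.1533)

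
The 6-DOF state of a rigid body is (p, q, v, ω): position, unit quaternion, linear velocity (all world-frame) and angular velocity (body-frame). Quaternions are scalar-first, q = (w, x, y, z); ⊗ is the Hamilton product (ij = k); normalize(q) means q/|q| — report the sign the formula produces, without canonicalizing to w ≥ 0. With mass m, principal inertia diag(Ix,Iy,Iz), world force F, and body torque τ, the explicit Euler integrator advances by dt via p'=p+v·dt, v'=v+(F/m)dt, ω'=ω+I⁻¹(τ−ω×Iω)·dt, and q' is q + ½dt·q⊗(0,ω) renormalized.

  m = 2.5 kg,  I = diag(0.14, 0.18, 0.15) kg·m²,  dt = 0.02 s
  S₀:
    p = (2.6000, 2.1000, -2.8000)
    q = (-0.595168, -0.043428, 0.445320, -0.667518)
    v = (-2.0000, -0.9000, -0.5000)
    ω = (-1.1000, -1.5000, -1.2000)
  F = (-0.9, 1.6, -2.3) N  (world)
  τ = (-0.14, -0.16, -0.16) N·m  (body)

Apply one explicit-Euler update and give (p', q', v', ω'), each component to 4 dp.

a = F/m = (-0.3600, 0.6400, -0.9200)
p + v·dt = (2.5600, 2.0820, -2.8100)
v + (F/m)dt = (-2.0072, -0.8872, -0.5184)
gyro term ω×Iω = (-0.0540, -0.0132, 0.0660)
angular accel α = (-0.6143, -0.8156, -1.5067)
new body rate ω' = (-1.1123, -1.5163, -1.2301)
Hamilton product q⊗(0,ω) = (-0.1808124, -0.8809762, 1.5749082, 1.2691956)
q' = normalize(q + ½dt·q⊗(0,ω)) = (-0.5968, -0.0522, 0.4610, -0.6547)

p' = (2.5600, 2.0820, -2.8100)
q' = (-0.5968, -0.0522, 0.4610, -0.6547)
v' = (-2.0072, -0.8872, -0.5184)
ω' = (-1.1123, -1.5163, -1.2301)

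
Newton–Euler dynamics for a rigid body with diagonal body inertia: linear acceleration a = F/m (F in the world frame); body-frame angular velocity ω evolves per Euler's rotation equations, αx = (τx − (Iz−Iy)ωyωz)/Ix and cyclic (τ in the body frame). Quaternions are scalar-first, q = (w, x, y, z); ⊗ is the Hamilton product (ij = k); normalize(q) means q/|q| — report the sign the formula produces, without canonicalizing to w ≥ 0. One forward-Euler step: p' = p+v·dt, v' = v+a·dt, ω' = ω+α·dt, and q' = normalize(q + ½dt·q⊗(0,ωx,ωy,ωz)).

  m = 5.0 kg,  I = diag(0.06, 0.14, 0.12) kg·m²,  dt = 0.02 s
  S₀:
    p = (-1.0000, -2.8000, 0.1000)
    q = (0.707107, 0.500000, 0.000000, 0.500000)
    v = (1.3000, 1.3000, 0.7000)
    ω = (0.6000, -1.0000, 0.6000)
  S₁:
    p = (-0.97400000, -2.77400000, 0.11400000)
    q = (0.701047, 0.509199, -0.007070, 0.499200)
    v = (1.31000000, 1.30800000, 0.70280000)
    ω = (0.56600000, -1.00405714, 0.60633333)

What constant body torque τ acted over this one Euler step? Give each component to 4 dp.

τ = (-0.0900, -0.0500, -0.0100)

Δω = ω₁−ω₀ = (-0.03400000, -0.00405714, 0.00633333)
I·α + gyro = (-0.0900, -0.0500, -0.0100)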